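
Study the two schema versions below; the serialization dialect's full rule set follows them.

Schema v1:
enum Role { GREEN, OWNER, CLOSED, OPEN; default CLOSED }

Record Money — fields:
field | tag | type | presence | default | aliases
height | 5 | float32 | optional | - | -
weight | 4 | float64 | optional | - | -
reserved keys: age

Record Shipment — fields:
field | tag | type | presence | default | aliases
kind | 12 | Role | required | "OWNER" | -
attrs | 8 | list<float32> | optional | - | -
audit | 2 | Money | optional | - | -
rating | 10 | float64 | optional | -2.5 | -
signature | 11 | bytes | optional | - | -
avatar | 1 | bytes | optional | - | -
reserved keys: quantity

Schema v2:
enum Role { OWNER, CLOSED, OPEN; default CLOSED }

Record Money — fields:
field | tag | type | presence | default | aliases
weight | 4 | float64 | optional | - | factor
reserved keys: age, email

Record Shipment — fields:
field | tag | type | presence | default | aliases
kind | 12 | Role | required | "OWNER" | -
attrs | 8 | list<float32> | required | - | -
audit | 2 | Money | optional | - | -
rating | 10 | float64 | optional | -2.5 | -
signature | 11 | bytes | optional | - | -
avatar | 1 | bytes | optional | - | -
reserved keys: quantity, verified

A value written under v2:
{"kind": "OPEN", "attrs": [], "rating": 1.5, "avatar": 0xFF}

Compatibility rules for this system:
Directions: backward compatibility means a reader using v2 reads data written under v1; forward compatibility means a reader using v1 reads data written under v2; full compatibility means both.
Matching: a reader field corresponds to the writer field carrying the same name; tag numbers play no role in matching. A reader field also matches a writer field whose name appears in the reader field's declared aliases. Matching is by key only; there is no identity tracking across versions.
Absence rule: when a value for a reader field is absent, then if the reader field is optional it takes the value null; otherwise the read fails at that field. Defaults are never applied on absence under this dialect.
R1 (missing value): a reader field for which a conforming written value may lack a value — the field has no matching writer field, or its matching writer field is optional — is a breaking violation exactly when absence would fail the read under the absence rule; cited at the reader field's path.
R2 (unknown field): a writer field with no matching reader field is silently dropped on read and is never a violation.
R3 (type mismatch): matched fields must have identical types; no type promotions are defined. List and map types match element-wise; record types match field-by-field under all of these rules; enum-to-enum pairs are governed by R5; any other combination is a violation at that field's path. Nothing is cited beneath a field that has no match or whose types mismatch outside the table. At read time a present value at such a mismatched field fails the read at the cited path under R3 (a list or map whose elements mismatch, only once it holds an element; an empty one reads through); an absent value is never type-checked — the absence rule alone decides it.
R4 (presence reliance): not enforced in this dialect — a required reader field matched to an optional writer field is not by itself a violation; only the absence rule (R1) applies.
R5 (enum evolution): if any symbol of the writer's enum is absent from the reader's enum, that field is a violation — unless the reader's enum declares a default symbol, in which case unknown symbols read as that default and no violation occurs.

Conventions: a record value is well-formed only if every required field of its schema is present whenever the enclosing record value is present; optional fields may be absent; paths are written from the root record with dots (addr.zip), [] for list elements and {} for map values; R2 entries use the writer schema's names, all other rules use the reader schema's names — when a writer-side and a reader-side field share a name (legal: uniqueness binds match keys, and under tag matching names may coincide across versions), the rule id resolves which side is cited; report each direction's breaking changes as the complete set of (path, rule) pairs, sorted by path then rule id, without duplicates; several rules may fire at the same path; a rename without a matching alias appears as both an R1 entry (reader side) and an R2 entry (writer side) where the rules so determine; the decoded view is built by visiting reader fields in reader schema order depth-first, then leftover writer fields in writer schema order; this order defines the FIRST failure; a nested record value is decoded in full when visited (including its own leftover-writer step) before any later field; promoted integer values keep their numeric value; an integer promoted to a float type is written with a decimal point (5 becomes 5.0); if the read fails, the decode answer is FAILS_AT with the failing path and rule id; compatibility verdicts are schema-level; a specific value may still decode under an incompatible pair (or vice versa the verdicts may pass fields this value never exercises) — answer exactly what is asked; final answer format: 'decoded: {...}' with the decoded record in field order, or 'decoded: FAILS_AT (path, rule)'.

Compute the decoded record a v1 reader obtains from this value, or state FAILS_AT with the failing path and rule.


the writer's type comes first in each Shipment pair
decoding the Shipment value with the v1 reader:
  kind := "OPEN"
  attrs := []
  audit := null (not supplied -> null)
  rating := 1.5
  signature := null (not supplied -> null)
  avatar := 0xFF
  => decoded: {"kind": "OPEN", "attrs": [], "audit": null, "rating": 1.5, "signature": null, "avatar": 0xFF}
checking off the Shipment differences that do not matter here:
  enum Role (field kind in record Shipment): symbol GREEN removed -> triggers nothing under the printed rules; the Shipment answer is the same either way
  removed field height from record Money -> triggers nothing under the printed rules; the Shipment answer is the same either way
  field attrs in record Shipment: optional changed to required -> changes Shipment's schema-level verdicts only — the decode of this value is the same

decoded: {"kind": "OPEN", "attrs": [], "audit": null, "rating": 1.5, "signature": null, "avatar": 0xFF}


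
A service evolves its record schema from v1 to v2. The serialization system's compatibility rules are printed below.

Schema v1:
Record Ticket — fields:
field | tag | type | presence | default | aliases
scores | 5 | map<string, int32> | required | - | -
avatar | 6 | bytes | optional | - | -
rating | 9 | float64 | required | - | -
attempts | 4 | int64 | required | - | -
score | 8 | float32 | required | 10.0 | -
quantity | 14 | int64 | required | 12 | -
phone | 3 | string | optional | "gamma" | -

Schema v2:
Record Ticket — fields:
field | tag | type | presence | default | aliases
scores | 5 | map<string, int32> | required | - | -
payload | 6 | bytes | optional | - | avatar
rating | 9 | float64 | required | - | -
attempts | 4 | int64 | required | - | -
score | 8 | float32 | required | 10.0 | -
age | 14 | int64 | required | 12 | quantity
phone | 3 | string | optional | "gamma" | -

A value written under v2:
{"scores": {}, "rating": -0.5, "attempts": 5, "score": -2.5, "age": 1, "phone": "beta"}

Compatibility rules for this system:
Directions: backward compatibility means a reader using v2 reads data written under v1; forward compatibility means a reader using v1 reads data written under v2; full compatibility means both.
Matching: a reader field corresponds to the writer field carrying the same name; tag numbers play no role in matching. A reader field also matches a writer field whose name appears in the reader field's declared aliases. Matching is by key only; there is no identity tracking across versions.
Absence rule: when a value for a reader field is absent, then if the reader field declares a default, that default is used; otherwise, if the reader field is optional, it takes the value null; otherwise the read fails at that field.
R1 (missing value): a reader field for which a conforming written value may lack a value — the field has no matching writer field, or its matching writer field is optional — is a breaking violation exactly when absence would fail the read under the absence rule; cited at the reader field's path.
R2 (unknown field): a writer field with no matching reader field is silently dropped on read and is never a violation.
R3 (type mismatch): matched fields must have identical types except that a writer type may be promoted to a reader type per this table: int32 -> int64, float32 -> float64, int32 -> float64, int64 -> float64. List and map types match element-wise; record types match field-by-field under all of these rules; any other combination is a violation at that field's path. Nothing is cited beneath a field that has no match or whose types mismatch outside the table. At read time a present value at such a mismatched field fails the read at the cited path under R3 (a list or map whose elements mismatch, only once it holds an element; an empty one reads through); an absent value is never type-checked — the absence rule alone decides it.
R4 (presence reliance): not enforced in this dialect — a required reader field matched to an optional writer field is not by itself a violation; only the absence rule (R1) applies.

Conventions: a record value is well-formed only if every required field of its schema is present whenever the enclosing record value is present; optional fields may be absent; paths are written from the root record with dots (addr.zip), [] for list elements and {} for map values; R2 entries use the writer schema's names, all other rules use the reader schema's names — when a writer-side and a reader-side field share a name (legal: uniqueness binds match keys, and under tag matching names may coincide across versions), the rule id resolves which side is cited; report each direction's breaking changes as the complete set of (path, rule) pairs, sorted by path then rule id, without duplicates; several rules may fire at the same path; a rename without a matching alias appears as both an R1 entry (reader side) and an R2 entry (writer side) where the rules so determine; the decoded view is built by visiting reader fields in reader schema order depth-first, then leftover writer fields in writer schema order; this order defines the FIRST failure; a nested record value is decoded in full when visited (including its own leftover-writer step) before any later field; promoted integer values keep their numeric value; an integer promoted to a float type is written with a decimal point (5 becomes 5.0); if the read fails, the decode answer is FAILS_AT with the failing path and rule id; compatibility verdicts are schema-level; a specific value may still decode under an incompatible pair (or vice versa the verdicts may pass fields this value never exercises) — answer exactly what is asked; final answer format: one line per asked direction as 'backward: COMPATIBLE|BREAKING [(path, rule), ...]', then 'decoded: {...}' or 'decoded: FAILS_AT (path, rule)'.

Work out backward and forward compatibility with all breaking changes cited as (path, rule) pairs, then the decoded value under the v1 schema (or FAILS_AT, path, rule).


in Ticket below, arrows point writer -> reader
backward for Ticket (reader v2, writer v1):
  scores: paired with writer scores (map<string, int32> -> map<string, int32>; writer required)
  payload: paired with writer avatar (bytes -> bytes; writer optional)
  rating: paired with writer rating (float64 -> float64; writer required)
  attempts: paired with writer attempts (int64 -> int64; writer required)
  score: paired with writer score (float32 -> float32; writer required)
  age: paired with writer quantity (int64 -> int64; writer required)
  phone: paired with writer phone (string -> string; writer optional)
  => backward: COMPATIBLE
forward for Ticket (reader v1, writer v2):
  scores: paired with writer scores (map<string, int32> -> map<string, int32>; writer required)
  avatar has no writer counterpart
  rating: paired with writer rating (float64 -> float64; writer required)
  attempts: paired with writer attempts (int64 -> int64; writer required)
  score: paired with writer score (float32 -> float32; writer required)
  quantity has no writer counterpart
  phone: paired with writer phone (string -> string; writer optional)
  writer field payload has no reader counterpart
  writer field age has no reader counterpart
  => forward: COMPATIBLE
decoding the Ticket value with the v1 reader:
  scores := {}
  avatar := null (not supplied -> null)
  rating := -0.5
  attempts := 5
  score := -2.5
  quantity := 12 (no value, default fills)
  phone := "beta"
  writer age: unmatched, discarded
  => decoded: {"scores": {}, "avatar": null, "rating": -0.5, "attempts": 5, "score": -2.5, "quantity": 12, "phone": "beta"}

backward: COMPATIBLE []; forward: COMPATIBLE []; decoded: {"scores": {}, "avatar": null, "rating": -0.5, "attempts": 5, "score": -2.5, "quantity": 12, "phone": "beta"}


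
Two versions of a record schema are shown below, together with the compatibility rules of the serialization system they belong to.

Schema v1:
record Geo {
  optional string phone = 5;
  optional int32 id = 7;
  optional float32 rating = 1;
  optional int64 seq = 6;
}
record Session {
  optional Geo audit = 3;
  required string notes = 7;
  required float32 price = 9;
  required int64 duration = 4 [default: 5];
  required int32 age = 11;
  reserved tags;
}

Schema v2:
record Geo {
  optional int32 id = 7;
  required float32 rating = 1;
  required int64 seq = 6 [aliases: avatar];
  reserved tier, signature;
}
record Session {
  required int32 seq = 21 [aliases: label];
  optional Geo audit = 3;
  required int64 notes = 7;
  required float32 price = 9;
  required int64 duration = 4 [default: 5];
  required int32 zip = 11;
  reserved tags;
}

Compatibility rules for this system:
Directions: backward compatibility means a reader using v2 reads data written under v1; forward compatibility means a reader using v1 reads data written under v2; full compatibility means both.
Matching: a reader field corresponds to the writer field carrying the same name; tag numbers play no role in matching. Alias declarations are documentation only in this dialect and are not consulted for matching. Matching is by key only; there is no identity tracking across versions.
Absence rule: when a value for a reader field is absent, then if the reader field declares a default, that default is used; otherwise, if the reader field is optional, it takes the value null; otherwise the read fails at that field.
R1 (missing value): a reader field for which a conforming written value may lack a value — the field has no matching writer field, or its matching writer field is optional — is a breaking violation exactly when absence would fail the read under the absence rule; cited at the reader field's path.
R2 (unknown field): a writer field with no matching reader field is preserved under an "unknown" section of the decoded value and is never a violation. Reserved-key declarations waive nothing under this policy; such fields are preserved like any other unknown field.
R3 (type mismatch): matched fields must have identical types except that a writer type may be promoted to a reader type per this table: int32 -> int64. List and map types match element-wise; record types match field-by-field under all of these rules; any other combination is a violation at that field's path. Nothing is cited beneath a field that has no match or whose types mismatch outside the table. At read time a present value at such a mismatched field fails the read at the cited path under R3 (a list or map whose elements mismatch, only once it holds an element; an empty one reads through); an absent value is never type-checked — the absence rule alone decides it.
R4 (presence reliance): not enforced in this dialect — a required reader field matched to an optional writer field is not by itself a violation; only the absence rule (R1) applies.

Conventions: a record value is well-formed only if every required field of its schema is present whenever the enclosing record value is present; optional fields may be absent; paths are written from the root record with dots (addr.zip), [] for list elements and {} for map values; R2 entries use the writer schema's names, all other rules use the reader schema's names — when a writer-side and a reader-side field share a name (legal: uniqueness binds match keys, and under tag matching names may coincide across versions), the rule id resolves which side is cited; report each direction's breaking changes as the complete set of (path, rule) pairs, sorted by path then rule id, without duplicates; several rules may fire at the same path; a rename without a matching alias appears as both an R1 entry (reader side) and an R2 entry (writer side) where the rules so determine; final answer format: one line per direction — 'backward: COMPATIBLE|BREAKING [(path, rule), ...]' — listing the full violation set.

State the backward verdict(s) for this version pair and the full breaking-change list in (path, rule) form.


each type pair in Session: writer, then reader
checking backward for Session: reader v2 against writer v1:
  seq: no writer match
  Geo -> Geo, writer optional: audit aligns to audit
  string -> int64, writer required: notes aligns to notes
  float32 -> float32, writer required: price aligns to price
  int64 -> int64, writer required: duration aligns to duration
  zip: no writer match
  leftover writer field: age
  int32 -> int32, writer optional: audit.id aligns to audit.id
  float32 -> float32, writer optional: audit.rating aligns to audit.rating
  int64 -> int64, writer optional: audit.seq aligns to audit.seq
  leftover writer field: audit.phone
  breaking: (audit.rating, R1)
  breaking: (audit.seq, R1)
  breaking: (notes, R3)
  breaking: (seq, R1)
  breaking: (zip, R1)
  => 5 violation(s): backward is BREAKING for Session
remaining Session differences; none change what is asked:
  removed field phone from record Geo -> fires no rule on Session, leaving the asked answer as it is

backward: BREAKING [(audit.rating, R1), (audit.seq, R1), (notes, R3), (seq, R1), (zip, R1)]


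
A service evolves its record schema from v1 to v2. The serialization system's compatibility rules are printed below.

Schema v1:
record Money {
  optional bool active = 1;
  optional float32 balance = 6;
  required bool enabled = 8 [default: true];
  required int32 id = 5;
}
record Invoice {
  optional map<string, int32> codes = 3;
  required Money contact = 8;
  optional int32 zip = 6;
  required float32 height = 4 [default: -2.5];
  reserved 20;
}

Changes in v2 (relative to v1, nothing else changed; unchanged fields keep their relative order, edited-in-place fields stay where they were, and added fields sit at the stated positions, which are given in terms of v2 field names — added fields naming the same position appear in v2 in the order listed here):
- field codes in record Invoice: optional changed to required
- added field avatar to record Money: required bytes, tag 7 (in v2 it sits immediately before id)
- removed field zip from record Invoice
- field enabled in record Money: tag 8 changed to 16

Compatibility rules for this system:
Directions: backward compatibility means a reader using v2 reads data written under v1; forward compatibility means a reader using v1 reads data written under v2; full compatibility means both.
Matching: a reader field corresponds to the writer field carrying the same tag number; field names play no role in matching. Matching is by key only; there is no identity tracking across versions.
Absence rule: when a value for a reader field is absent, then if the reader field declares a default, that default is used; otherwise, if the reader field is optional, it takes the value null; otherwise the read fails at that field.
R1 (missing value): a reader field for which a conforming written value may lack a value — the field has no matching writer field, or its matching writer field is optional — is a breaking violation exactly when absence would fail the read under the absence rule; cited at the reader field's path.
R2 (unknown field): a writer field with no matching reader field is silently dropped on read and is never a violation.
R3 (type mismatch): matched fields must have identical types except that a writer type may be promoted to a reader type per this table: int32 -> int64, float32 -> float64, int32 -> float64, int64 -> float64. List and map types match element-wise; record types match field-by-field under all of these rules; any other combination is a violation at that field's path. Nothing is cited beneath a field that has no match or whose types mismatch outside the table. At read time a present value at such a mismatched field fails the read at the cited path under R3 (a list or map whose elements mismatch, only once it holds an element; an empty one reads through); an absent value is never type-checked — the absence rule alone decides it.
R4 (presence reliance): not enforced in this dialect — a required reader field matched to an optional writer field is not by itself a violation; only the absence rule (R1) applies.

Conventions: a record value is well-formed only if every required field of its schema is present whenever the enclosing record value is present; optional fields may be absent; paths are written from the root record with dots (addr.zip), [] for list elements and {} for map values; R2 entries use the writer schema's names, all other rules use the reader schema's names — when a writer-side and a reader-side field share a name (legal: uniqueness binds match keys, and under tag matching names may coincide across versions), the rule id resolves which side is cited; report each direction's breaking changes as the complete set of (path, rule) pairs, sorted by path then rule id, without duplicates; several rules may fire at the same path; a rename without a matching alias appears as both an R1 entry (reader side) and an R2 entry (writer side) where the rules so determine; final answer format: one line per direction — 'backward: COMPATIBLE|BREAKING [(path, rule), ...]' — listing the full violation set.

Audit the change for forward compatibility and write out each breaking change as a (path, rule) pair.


forward: COMPATIBLE []

arrows below run writer -> reader for Invoice
forward analysis of Invoice with v1 as reader and v2 as writer:
  codes: paired with writer codes (map<string, int32> -> map<string, int32>; writer required)
  contact: paired with writer contact (Money -> Money; writer required)
  zip: no writer match
  height: paired with writer height (float32 -> float32; writer required)
  contact.active: paired with writer contact.active (bool -> bool; writer optional)
  contact.balance: paired with writer contact.balance (float32 -> float32; writer optional)
  contact.enabled: no writer match
  contact.id: paired with writer contact.id (int32 -> int32; writer required)
  writer contact.enabled: unknown to reader
  writer contact.avatar: unknown to reader
  => forward verdict for Invoice: COMPATIBLE, no violations
the other Invoice changes do not affect what is asked:
  field codes in record Invoice: optional changed to required -> affects backward compatibility only, which is not asked
  added field avatar to record Money: required bytes, tag 7 (in v2 it sits immediately before id) -> affects backward compatibility only, which is not asked
  removed field zip from record Invoice -> inert for the asked Invoice verdict: nothing fires
  field enabled in record Money: tag 8 changed to 16 -> inert for the asked Invoice verdict: nothing fires


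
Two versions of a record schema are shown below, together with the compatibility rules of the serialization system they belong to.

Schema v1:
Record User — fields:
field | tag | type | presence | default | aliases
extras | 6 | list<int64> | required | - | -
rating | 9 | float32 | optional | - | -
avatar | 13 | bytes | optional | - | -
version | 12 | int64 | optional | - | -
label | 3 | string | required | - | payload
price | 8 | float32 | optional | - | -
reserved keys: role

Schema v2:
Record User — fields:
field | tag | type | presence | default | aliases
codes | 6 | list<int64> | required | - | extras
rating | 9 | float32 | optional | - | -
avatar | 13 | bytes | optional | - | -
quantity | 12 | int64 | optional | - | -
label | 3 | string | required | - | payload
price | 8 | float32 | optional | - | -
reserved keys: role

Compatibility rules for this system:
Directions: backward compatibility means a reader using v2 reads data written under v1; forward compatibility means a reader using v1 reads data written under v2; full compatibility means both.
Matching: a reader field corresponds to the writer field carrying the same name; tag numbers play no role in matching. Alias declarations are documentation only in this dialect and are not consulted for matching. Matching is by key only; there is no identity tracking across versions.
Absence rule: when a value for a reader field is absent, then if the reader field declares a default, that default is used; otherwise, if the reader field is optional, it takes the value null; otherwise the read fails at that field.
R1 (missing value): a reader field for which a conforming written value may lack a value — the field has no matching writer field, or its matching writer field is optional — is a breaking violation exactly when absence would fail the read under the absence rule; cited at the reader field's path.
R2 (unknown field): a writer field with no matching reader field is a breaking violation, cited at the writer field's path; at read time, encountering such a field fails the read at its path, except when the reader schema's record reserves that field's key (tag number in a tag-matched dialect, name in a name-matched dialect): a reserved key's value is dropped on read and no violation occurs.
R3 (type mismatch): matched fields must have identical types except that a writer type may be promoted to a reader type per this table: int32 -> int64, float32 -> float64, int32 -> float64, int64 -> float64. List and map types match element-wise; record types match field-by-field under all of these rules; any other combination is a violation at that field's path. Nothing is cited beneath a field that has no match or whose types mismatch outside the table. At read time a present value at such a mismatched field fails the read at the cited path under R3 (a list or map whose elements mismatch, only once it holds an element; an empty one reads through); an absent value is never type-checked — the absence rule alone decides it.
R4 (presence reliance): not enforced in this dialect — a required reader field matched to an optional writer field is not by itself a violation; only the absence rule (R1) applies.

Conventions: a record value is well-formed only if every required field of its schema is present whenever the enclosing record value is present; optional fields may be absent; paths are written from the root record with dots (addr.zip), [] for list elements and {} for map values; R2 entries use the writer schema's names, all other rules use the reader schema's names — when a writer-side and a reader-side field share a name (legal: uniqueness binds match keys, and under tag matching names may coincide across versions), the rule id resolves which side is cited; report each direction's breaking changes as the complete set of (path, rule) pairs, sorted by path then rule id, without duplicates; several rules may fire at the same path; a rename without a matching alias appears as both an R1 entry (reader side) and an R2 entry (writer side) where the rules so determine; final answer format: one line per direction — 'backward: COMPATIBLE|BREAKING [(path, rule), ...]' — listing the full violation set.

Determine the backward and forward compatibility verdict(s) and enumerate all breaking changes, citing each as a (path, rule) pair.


backward: BREAKING [(codes, R1), (extras, R2), (version, R2)]; forward: BREAKING [(codes, R2), (extras, R1), (quantity, R2)]

arrows below run writer -> reader for User
backward on User — v2 reading data written by v1:
  codes has no writer counterpart
  rating <- rating (float32 -> float32, writer optional)
  avatar <- avatar (bytes -> bytes, writer optional)
  quantity has no writer counterpart
  label <- label (string -> string, writer required)
  price <- price (float32 -> float32, writer optional)
  writer extras: unknown to reader
  writer version: unknown to reader
  breaking: (codes, R1)
  breaking: (extras, R2)
  breaking: (version, R2)
  => backward: BREAKING (3)
forward on User — v1 reading data written by v2:
  extras has no writer counterpart
  rating <- rating (float32 -> float32, writer optional)
  avatar <- avatar (bytes -> bytes, writer optional)
  version has no writer counterpart
  label <- label (string -> string, writer required)
  price <- price (float32 -> float32, writer optional)
  writer codes: unknown to reader
  writer quantity: unknown to reader
  breaking: (codes, R2)
  breaking: (extras, R1)
  breaking: (quantity, R2)
  => forward: BREAKING (3)


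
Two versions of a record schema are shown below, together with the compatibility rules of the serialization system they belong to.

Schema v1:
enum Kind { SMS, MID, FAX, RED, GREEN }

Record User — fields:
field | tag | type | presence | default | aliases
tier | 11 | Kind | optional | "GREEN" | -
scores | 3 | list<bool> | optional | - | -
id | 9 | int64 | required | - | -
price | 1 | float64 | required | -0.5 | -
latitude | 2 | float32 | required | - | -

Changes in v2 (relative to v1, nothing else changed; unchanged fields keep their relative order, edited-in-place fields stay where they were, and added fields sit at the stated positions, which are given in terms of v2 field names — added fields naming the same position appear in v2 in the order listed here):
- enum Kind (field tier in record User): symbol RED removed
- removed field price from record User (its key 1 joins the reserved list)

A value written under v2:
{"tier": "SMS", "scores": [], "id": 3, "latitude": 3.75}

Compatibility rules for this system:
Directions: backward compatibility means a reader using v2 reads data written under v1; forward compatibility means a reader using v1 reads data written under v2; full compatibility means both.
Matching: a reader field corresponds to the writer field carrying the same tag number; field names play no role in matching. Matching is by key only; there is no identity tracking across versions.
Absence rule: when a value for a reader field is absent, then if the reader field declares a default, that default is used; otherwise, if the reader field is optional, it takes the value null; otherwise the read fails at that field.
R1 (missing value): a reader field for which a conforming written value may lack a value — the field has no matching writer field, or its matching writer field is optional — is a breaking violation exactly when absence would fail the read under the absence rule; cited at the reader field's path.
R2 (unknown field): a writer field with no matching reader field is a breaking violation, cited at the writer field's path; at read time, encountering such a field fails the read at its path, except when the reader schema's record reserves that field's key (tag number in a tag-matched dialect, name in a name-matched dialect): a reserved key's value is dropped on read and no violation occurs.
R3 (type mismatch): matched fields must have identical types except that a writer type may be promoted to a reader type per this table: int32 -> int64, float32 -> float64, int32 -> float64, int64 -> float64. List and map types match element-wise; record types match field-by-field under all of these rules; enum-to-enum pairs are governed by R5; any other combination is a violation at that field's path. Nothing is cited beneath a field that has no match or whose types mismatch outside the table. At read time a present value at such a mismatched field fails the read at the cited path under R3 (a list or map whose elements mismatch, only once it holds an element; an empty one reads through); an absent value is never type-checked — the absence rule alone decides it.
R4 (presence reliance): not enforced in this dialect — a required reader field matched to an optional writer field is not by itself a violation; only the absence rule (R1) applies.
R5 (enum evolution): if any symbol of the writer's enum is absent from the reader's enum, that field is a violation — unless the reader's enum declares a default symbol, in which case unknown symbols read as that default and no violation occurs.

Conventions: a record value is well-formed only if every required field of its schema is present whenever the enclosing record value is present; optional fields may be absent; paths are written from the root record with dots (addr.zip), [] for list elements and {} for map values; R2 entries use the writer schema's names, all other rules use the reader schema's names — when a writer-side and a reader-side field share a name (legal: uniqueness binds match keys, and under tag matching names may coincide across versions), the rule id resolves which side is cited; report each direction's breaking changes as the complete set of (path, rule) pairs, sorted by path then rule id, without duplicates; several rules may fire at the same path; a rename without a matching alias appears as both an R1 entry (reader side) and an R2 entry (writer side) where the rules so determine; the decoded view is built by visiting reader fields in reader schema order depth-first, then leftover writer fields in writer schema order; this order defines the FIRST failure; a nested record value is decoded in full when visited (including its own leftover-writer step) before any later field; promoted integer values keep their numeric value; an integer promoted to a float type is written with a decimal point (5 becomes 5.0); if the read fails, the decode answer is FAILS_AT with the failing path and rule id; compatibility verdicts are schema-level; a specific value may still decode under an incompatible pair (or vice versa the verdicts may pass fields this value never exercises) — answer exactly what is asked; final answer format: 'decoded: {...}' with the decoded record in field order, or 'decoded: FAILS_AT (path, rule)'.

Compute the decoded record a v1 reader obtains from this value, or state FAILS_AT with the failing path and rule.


the writer's type comes first in each User pair
decoding the User value with the v1 reader:
  tier := "SMS"
  scores := []
  id := 3
  price := -0.5 (absent -> default)
  latitude := 3.75
  => decoded: {"tier": "SMS", "scores": [], "id": 3, "price": -0.5, "latitude": 3.75}
diffs on User not affecting the asked answer:
  enum Kind (field tier in record User): symbol RED removed -> shifts the User verdicts, not this decode
  removed field price from record User (its key 1 joins the reserved list) -> triggers nothing under the printed rules; the User answer is the same either way

decoded: {"tier": "SMS", "scores": [], "id": 3, "price": -0.5, "latitude": 3.75}


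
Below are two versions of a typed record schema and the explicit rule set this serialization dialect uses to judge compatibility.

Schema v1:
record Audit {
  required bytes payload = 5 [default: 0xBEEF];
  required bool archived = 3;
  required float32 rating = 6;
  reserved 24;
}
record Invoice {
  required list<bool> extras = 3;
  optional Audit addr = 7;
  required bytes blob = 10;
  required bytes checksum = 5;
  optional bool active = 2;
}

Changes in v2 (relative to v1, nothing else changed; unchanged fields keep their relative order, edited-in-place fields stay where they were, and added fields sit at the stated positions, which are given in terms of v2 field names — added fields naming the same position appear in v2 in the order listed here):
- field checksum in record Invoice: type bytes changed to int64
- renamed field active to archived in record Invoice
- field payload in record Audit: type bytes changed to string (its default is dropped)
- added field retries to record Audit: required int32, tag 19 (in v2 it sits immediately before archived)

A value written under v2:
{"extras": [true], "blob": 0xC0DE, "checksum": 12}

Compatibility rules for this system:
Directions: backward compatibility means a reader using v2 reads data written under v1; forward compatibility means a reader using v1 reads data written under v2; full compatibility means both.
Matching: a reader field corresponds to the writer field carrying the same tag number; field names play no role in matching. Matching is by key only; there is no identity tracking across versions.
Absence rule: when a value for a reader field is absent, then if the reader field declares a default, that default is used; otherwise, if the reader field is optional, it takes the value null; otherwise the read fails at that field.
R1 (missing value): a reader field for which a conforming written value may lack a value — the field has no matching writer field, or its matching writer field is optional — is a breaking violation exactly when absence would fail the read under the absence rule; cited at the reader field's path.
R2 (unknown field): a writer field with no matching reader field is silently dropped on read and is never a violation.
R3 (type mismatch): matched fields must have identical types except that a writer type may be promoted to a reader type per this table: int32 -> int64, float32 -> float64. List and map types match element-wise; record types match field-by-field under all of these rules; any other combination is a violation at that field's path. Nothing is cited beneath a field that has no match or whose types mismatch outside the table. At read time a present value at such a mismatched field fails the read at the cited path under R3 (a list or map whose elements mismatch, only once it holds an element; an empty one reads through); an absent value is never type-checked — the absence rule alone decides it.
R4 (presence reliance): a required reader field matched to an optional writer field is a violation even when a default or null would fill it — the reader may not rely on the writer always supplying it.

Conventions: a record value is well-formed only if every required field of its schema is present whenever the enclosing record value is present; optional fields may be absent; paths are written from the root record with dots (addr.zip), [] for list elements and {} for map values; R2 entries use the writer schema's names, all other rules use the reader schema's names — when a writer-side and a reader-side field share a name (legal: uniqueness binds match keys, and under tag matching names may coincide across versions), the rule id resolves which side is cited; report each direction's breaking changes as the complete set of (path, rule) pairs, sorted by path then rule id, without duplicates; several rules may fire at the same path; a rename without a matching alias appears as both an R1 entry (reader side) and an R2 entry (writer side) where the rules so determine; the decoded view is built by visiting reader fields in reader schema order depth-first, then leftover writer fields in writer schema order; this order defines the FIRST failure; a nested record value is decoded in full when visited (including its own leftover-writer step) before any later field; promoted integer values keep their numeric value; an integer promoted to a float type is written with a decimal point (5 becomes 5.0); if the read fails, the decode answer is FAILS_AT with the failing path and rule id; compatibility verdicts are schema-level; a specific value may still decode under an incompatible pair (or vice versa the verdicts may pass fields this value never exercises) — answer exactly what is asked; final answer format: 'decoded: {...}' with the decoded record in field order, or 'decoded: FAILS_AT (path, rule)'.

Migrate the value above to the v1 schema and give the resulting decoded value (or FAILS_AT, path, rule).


arrows below run writer -> reader for Invoice
decoding the Invoice value with the v1 reader:
  extras := [true]
  addr := null (missing; optional => null)
  blob := 0xC0DE
  read fails at checksum under R3
  => FAILS_AT (checksum, R3)
diffs on Invoice not affecting the asked answer:
  renamed field active to archived in record Invoice -> triggers nothing under the printed rules; the Invoice answer is the same either way
  field payload in record Audit: type bytes changed to string (its default is dropped) -> matters for Invoice compatibility verdicts, not for this value's decode
  added field retries to record Audit: required int32, tag 19 (in v2 it sits immediately before archived) -> matters for Invoice compatibility verdicts, not for this value's decode

decoded: FAILS_AT (checksum, R3)
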